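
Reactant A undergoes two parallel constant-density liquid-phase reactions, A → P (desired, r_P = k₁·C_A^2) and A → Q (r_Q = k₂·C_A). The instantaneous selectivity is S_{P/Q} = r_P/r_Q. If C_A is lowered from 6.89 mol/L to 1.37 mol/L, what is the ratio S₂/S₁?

0.199

S_{P/Q} = (k₁/k₂)·C_A, so S₂/S₁ = (C_{A,2}/C_{A,1}).
= 1.37/6.89 = 0.199.
Selectivity toward P falls as C_A falls — high-concentration operation is favoured.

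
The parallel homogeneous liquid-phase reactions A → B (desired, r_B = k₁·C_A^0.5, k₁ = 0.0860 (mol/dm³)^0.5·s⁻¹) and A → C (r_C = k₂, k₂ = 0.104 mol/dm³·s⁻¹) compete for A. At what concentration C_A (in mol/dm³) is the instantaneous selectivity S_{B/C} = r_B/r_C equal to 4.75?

33.0 mol/dm³

S_{B/C} = (k₁/k₂)·C_A^0.5 ⇒ C_A = (S·k₂/k₁)^(2).
= (4.75×0.104/0.0860)^(2) = (5.744)^(2) = 33.0 mol/dm³.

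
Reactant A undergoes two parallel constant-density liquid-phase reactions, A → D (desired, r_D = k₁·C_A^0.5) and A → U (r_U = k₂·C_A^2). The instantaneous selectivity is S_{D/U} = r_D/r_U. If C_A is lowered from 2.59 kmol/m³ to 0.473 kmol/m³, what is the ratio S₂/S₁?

12.8

S_{D/U} = (k₁/k₂)·C_A^-1.5, so S₂/S₁ = (C_{A,2}/C_{A,1})^-1.5.
= (0.473/2.59)^(-1.5) = (0.1826)^(-1.5) = 12.8.
Selectivity toward D rises as C_A falls — low-concentration operation is favoured.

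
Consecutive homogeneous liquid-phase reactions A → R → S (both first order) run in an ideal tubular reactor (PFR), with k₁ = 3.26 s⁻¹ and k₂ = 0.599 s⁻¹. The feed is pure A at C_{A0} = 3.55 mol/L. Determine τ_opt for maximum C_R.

For first-order series the maximum of C_R occurs at τ_opt = ln(k₂/k₁)/(k₂−k₁).
= ln(0.599/3.26)/(0.599−3.26) = ln(0.1837)/-2.661 = -1.694/-2.661 = 0.637 s.

0.637 s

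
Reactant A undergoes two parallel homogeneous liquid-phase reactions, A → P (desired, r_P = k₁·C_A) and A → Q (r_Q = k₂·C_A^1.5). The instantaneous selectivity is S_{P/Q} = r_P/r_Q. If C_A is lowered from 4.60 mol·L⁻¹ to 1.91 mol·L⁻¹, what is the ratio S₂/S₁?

1.55

S_{P/Q} = (k₁/k₂)·C_A^-0.5, so S₂/S₁ = (C_{A,2}/C_{A,1})^-0.5.
= (1.91/4.60)^(-0.5) = (0.4152)^(-0.5) = 1.55.
Selectivity toward P rises as C_A falls — low-concentration operation is favoured.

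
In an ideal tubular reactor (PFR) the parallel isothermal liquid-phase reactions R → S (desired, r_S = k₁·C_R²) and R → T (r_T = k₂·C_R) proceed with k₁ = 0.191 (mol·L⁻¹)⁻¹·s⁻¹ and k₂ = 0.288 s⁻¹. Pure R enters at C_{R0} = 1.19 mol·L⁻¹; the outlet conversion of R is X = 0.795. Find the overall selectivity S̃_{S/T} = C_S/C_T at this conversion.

C_R = C_{R0}(1−X) = 0.2439 mol·L⁻¹.
Along a PFR/batch, dC_T/dC_R = −r_T/(r_S+r_T) = −k₂/(k₂+k₁·C_R).
Integrating from C_{R0} to C_R: C_T = (0.288/0.191)·ln[(0.288+0.191·1.19)/(0.288+0.191·0.244)] = 1.508·ln(0.5153/0.3346) = 0.6511 mol·L⁻¹.
Then C_S = (C_{R0}−C_R) − C_T = 0.9461 − 0.6511 = 0.2949 mol·L⁻¹.
S̃_{S/T} = C_S/C_T = 0.2949/0.6511 = 0.453.

0.453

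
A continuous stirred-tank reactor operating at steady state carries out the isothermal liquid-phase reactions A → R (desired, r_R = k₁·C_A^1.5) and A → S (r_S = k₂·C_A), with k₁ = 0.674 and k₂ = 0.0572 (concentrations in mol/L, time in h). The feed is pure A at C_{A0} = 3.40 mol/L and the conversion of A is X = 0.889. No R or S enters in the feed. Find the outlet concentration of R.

Exit C_A = C_{A0}(1−X) = 3.40×0.111 = 0.3774 mol/L.
Rates in a CSTR are evaluated at the outlet concentration: r_R = 0.674×0.3774^1.5 = 0.1563, r_S = 0.0572×0.3774 = 0.02159.
Fraction of consumed A going to R: r_R/(r_R+r_S) = 0.8786.
C_R = 0.8786·C_{A0}·X = 0.8786×3.40×0.889 = 2.66 mol/L.

2.66 mol/L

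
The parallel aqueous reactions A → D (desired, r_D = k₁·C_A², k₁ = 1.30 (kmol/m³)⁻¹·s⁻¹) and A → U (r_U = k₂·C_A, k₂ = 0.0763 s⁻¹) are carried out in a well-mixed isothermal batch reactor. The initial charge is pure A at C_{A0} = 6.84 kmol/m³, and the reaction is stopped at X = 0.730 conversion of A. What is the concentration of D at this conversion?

4.92 kmol/m³

C_A = C_{A0}(1−X) = 1.847 kmol/m³.
Along a PFR/batch, dC_U/dC_A = −r_U/(r_D+r_U) = −k₂/(k₂+k₁·C_A).
Integrating from C_{A0} to C_A: C_U = (0.0763/1.30)·ln[(0.0763+1.30·6.84)/(0.0763+1.30·1.85)] = 0.05869·ln(8.968/2.477) = 0.07551 kmol/m³.
Then C_D = (C_{A0}−C_A) − C_U = 4.993 − 0.07551 = 4.918 kmol/m³.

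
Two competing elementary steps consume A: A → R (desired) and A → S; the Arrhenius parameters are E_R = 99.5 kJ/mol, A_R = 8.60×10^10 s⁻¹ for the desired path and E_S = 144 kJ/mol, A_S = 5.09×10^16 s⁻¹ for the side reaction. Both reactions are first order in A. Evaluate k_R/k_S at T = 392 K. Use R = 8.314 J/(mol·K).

Since both paths have the same order in A, the concentration cancels and S_{R/S} = k_R/k_S = (A_R/A_S)·exp[(E_S−E_R)/(RT)].
(E_S−E_R)/(RT) = (144−99.5)×10³/(8.314×392) = 44500/3259 = 13.65.
k_R/k_S = (8.60×10^10/5.09×10^16)·exp(13.65) = 1.690×10^-6 × 8.510×10^5 = 1.44.
Since E_R < E_S, lowering the temperature improves selectivity toward R.

1.44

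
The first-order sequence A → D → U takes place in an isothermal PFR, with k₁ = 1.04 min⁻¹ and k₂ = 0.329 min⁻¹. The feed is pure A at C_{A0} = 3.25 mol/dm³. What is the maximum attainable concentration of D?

1.91 mol/dm³

Evaluating C_D at τ_opt = ln(k₂/k₁)/(k₂−k₁) gives C_{D,max}/C_{A0} = (k₁/k₂)^[k₂/(k₂−k₁)].
= (1.04/0.329)^(0.329/(0.329−1.04)) = (3.161)^(-0.4627) = 0.5871.
C_{D,max} = 0.5871×3.25 = 1.91 mol/dm³.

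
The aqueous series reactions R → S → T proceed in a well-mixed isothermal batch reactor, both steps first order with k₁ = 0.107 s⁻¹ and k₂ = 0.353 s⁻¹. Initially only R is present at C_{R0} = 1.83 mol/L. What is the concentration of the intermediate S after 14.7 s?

Solving the coupled first-order balances gives C_S(t) = [k₁/(k₂−k₁)]·C_{R0}·(e^(−k₁t) − e^(−k₂t)).
e^(−k₁t) = e^(−0.107×14.7) = e^(−1.573) = 0.2074; e^(−k₂t) = e^(−5.189) = 0.005577.
C_S = 0.107×1.83/(0.353−0.107) × (0.2074−0.005577) = 0.7960×0.2019 = 0.1607 mol/L.

0.161 mol/L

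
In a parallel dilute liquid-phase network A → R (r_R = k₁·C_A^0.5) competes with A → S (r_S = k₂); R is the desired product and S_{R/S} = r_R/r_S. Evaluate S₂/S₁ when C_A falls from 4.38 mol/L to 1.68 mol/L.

S_{R/S} = (k₁/k₂)·C_A^0.5, so S₂/S₁ = (C_{A,2}/C_{A,1})^0.5.
= (1.68/4.38)^0.5 = (0.3836)^0.5 = 0.619.

0.619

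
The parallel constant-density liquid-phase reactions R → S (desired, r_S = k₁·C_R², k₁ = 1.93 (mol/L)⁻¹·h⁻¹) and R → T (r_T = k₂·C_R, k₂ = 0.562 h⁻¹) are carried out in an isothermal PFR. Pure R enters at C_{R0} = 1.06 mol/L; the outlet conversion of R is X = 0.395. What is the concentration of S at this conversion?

0.311 mol/L

C_R = C_{R0}(1−X) = 0.6413 mol/L.
Along a PFR/batch, dC_T/dC_R = −r_T/(r_S+r_T) = −k₂/(k₂+k₁·C_R).
Integrating from C_{R0} to C_R: C_T = (0.562/1.93)·ln[(0.562+1.93·1.06)/(0.562+1.93·0.641)] = 0.2912·ln(2.608/1.800) = 0.1080 mol/L.
Then C_S = (C_{R0}−C_R) − C_T = 0.4187 − 0.1080 = 0.3107 mol/L.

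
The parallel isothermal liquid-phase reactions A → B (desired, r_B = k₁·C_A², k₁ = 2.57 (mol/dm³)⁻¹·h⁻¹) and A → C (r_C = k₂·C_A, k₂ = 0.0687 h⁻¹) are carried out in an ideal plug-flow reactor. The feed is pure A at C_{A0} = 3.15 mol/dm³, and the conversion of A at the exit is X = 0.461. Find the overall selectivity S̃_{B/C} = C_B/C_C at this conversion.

87.9

C_A = C_{A0}(1−X) = 1.698 mol/dm³.
Along a PFR/batch, dC_C/dC_A = −r_C/(r_B+r_C) = −k₂/(k₂+k₁·C_A).
Integrating from C_{A0} to C_A: C_C = (0.0687/2.57)·ln[(0.0687+2.57·3.15)/(0.0687+2.57·1.70)] = 0.02673·ln(8.164/4.432) = 0.01633 mol/dm³.
Then C_B = (C_{A0}−C_A) − C_C = 1.452 − 0.01633 = 1.436 mol/dm³.
S̃_{B/C} = C_B/C_C = 1.436/0.01633 = 87.9.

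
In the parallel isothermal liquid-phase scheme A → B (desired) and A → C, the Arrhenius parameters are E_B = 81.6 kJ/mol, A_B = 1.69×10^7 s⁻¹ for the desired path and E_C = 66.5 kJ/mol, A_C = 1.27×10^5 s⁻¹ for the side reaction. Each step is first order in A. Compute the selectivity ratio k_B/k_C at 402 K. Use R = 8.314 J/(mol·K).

With equal orders, S_{B/C} = k_B/k_C = (A_B/A_C)·exp[(E_C−E_B)/(RT)].
(E_C−E_B)/(RT) = (66.5−81.6)×10³/(8.314×402) = -15100/3342 = -4.518.
k_B/k_C = (1.69×10^7/1.27×10^5)·exp(-4.518) = 133.1 × 0.01091 = 1.45.
Since E_B > E_C, raising the temperature improves selectivity toward B.

1.45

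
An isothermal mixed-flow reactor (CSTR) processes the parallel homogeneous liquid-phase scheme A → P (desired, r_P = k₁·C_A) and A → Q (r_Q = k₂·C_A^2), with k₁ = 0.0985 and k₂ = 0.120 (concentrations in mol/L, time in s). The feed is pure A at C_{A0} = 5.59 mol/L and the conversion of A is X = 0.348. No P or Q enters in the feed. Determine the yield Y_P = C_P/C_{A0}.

Exit C_A = C_{A0}(1−X) = 5.59×0.652 = 3.645 mol/L.
In a CSTR the entire volume is at exit conditions, so r_P = 0.0985×3.645 = 0.3590 and r_Q = 0.120×3.645^2 = 1.594.
Fraction of consumed A going to P: r_P/(r_P+r_Q) = 0.1838.
C_P = 0.1838·C_{A0}·X = 0.1838×5.59×0.348 = 0.358 mol/L; Y_P = C_P/C_{A0} = 0.0640.

0.0640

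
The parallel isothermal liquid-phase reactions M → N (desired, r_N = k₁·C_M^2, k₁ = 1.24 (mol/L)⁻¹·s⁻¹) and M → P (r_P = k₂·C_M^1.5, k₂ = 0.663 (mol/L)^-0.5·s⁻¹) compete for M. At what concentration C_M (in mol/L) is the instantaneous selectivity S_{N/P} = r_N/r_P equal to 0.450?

S_{N/P} = (k₁/k₂)·C_M^0.5 ⇒ C_M = (S·k₂/k₁)^(2).
= (0.450×0.663/1.24)^(2) = (0.2406)^(2) = 0.0579 mol/L.

0.0579 mol/L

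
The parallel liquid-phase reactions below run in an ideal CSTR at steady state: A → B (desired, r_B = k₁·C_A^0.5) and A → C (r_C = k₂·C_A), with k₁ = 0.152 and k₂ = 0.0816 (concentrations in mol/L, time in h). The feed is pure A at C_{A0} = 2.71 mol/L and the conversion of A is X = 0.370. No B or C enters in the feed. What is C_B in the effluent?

Exit C_A = C_{A0}(1−X) = 2.71×0.630 = 1.707 mol/L.
Rates in a CSTR are evaluated at the outlet concentration: r_B = 0.152×1.707^0.5 = 0.1986, r_C = 0.0816×1.707 = 0.1393.
Fraction of consumed A going to B: r_B/(r_B+r_C) = 0.5877.
C_B = 0.5877·C_{A0}·X = 0.5877×2.71×0.370 = 0.589 mol/L.

0.589 mol/L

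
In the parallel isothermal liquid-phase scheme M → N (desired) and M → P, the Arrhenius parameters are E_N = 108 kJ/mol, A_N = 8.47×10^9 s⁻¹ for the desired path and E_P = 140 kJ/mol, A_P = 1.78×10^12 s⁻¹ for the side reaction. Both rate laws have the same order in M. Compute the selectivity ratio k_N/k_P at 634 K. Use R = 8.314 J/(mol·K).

2.06

k_N/k_P = (A_N/A_P)·exp[−(E_N−E_P)/(RT)] = (A_N/A_P)·exp[(E_P−E_N)/(RT)].
(E_P−E_N)/(RT) = (140−108)×10³/(8.314×634) = 32000/5271 = 6.071.
k_N/k_P = (8.47×10^9/1.78×10^12)·exp(6.071) = 0.004758 × 433.1 = 2.06.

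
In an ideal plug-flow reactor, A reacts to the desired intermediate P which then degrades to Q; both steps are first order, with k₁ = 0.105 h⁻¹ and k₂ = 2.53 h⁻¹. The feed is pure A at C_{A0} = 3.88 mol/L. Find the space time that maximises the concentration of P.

1.31 h

For first-order series the maximum of C_P occurs at τ_opt = ln(k₂/k₁)/(k₂−k₁).
= ln(2.53/0.105)/(2.53−0.105) = ln(24.10)/2.425 = 3.182/2.425 = 1.31 h.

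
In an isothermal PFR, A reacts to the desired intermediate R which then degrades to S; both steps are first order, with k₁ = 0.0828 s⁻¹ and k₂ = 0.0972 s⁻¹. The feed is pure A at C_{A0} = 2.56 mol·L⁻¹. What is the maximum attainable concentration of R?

At the optimum, C_{R,max}/C_{A0} = (k₁/k₂)^[k₂/(k₂−k₁)].
= (0.0828/0.0972)^(0.0972/(0.0972−0.0828)) = (0.8519)^(6.750) = 0.3388.
C_{R,max} = 0.3388×2.56 = 0.867 mol·L⁻¹.

0.867 mol·L⁻¹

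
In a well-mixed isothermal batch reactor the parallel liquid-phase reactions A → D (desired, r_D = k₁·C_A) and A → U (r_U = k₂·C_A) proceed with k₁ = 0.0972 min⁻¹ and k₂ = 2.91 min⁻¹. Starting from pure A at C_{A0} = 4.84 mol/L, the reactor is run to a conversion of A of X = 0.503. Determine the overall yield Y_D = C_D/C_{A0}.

C_A = C_{A0}(1−X) = 2.405 mol/L.
Both paths are first order in A, so the instantaneous fraction to D is constant: dC_D/d(−C_A) = k₁/(k₁+k₂) = 0.03232.
C_D = 0.03232·(C_{A0}−C_A) = 0.03232×2.435 = 0.0787 mol/L.
Y_D = C_D/C_{A0} = 0.07869/4.84 = 0.0163.

0.0163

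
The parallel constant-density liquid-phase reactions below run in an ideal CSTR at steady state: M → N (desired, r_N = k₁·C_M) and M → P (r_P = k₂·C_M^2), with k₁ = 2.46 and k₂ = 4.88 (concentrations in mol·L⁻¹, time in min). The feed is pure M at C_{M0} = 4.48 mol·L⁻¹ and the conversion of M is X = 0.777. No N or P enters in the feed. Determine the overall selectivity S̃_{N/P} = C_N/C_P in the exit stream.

0.505

Exit C_M = C_{M0}(1−X) = 4.48×0.223 = 0.9990 mol·L⁻¹.
In a CSTR the entire volume is at exit conditions, so r_N = 2.46×0.9990 = 2.458 and r_P = 4.88×0.9990^2 = 4.871.
Overall selectivity = C_N/C_P = r_Nτ/(r_Pτ) = r_N/r_P = 0.505.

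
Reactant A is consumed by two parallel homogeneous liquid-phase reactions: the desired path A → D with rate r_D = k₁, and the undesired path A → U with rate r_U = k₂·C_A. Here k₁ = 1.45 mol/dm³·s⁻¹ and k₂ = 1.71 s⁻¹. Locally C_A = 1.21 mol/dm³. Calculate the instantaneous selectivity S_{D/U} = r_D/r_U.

S_{D/U} = r_D/r_U = (k₁)/(k₂·C_A) = (k₁/k₂)·C_A⁻¹.
= (1.45) / (1.71×1.210) = 1.450/2.069 = 0.701.

0.701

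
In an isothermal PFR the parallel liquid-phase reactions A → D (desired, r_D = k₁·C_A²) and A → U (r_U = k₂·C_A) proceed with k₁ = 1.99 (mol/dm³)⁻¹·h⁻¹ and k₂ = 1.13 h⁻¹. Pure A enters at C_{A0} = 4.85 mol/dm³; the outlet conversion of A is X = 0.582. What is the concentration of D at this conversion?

C_A = C_{A0}(1−X) = 2.027 mol/dm³.
Along a PFR/batch, dC_U/dC_A = −r_U/(r_D+r_U) = −k₂/(k₂+k₁·C_A).
Integrating from C_{A0} to C_A: C_U = (1.13/1.99)·ln[(1.13+1.99·4.85)/(1.13+1.99·2.03)] = 0.5678·ln(10.78/5.164) = 0.4180 mol/dm³.
Then C_D = (C_{A0}−C_A) − C_U = 2.823 − 0.4180 = 2.405 mol/dm³.

2.40 mol/dm³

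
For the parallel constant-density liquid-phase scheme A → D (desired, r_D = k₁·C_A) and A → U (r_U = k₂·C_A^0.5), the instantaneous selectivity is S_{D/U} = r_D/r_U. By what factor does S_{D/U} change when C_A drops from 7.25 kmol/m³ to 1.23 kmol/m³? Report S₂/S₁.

0.412

S_{D/U} = (k₁/k₂)·C_A^0.5, so S₂/S₁ = (C_{A,2}/C_{A,1})^0.5.
= (1.23/7.25)^0.5 = (0.1697)^0.5 = 0.412.
Selectivity toward D falls as C_A falls — high-concentration operation is favoured.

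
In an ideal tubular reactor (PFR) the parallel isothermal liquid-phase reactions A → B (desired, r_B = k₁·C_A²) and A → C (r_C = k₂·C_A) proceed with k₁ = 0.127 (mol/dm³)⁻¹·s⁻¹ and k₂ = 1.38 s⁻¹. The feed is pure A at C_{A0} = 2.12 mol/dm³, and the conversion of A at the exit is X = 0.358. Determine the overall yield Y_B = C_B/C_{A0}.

C_A = C_{A0}(1−X) = 1.361 mol/dm³.
Along a PFR/batch, dC_C/dC_A = −r_C/(r_B+r_C) = −k₂/(k₂+k₁·C_A).
Integrating from C_{A0} to C_A: C_C = (1.38/0.127)·ln[(1.38+0.127·2.12)/(1.38+0.127·1.36)] = 10.87·ln(1.649/1.553) = 0.6544 mol/dm³.
Then C_B = (C_{A0}−C_A) − C_C = 0.7590 − 0.6544 = 0.1046 mol/dm³.
Y_B = C_B/C_{A0} = 0.1046/2.12 = 0.0493.

0.0493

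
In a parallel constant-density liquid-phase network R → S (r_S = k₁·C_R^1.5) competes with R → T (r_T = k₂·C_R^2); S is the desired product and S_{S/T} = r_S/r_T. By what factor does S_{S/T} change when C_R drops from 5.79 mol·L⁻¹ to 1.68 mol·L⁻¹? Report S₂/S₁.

S_{S/T} = (k₁/k₂)·C_R^-0.5, so S₂/S₁ = (C_{R,2}/C_{R,1})^-0.5.
= (1.68/5.79)^(-0.5) = (0.2902)^(-0.5) = 1.86.

1.86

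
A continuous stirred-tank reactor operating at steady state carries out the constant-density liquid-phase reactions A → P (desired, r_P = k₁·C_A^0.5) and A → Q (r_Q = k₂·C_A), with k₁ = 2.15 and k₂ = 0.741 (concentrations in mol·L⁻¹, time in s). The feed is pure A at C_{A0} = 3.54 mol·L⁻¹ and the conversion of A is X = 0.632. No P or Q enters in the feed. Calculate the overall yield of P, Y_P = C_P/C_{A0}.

0.454

Exit C_A = C_{A0}(1−X) = 3.54×0.368 = 1.303 mol·L⁻¹.
A CSTR operates uniformly at the exit composition, giving r_P = 2.454 and r_Q = 0.9653 (each k·C_A^n at C_A = 1.303).
Fraction of consumed A going to P: r_P/(r_P+r_Q) = 0.7177.
C_P = 0.7177·C_{A0}·X = 0.7177×3.54×0.632 = 1.61 mol·L⁻¹; Y_P = C_P/C_{A0} = 0.454.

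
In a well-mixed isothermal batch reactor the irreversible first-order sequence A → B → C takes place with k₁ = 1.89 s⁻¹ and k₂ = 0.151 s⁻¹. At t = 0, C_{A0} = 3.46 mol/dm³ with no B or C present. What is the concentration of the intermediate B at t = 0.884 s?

For first-order series with pure A initially, C_B(t) = k₁C_{A0}/(k₂−k₁)·(e^(−k₁t) − e^(−k₂t)).
e^(−k₁t) = e^(−1.89×0.884) = e^(−1.671) = 0.1881; e^(−k₂t) = e^(−0.1335) = 0.8750.
C_B = 1.89×3.46/(0.151−1.89) × (0.1881−0.8750) = (-3.760)×(-0.6869) = 2.583 mol/dm³.

2.58 mol/dm³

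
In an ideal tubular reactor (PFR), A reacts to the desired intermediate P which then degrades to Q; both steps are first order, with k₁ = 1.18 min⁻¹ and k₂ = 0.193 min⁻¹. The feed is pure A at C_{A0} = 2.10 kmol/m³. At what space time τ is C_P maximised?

1.83 min

For first-order series the maximum of C_P occurs at τ_opt = ln(k₂/k₁)/(k₂−k₁).
= ln(0.193/1.18)/(0.193−1.18) = ln(0.1636)/-0.9870 = -1.811/-0.9870 = 1.83 min.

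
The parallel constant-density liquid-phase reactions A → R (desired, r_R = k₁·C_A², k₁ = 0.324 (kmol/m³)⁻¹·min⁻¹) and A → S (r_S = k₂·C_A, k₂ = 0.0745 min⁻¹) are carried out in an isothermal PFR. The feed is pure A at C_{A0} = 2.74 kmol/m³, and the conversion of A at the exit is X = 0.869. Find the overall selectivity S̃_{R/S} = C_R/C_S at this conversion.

5.40

C_A = C_{A0}(1−X) = 0.3589 kmol/m³.
Along a PFR/batch, dC_S/dC_A = −r_S/(r_R+r_S) = −k₂/(k₂+k₁·C_A).
Integrating from C_{A0} to C_A: C_S = (0.0745/0.324)·ln[(0.0745+0.324·2.74)/(0.0745+0.324·0.359)] = 0.2299·ln(0.9623/0.1908) = 0.3721 kmol/m³.
Then C_R = (C_{A0}−C_A) − C_S = 2.381 − 0.3721 = 2.009 kmol/m³.
S̃_{R/S} = C_R/C_S = 2.009/0.3721 = 5.40.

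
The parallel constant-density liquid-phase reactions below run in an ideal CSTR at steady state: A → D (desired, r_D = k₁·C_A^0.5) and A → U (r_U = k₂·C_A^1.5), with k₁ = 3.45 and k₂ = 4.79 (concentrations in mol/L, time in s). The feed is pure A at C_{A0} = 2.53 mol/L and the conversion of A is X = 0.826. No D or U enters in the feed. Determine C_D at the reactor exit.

1.30 mol/L

Exit C_A = C_{A0}(1−X) = 2.53×0.174 = 0.4402 mol/L.
A CSTR operates uniformly at the exit composition, giving r_D = 2.289 and r_U = 1.399 (each k·C_A^n at C_A = 0.4402).
Fraction of consumed A going to D: r_D/(r_D+r_U) = 0.6207.
C_D = 0.6207·C_{A0}·X = 0.6207×2.53×0.826 = 1.30 mol/L.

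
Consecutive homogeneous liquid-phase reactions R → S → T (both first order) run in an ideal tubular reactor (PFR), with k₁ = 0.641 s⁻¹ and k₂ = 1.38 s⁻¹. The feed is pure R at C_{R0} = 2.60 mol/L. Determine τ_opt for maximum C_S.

1.04 s

Setting dC_S/dτ = 0 gives τ_opt = ln(k₂/k₁)/(k₂−k₁).
= ln(1.38/0.641)/(1.38−0.641) = ln(2.153)/0.7390 = 0.7668/0.7390 = 1.04 s.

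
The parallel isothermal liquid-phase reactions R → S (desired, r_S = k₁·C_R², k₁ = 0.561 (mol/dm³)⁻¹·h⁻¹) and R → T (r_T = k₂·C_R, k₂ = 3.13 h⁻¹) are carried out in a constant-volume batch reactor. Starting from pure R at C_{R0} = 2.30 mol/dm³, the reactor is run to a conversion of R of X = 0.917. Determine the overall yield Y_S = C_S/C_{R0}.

C_R = C_{R0}(1−X) = 0.1909 mol/dm³.
Along a PFR/batch, dC_T/dC_R = −r_T/(r_S+r_T) = −k₂/(k₂+k₁·C_R).
Integrating from C_{R0} to C_R: C_T = (3.13/0.561)·ln[(3.13+0.561·2.30)/(3.13+0.561·0.191)] = 5.579·ln(4.420/3.237) = 1.738 mol/dm³.
Then C_S = (C_{R0}−C_R) − C_T = 2.109 − 1.738 = 0.3710 mol/dm³.
Y_S = C_S/C_{R0} = 0.3710/2.30 = 0.161.

0.161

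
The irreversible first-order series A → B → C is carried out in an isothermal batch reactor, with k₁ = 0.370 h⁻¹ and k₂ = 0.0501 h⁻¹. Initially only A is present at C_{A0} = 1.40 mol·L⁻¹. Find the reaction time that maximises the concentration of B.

Setting dC_B/dt = 0 gives t_opt = ln(k₂/k₁)/(k₂−k₁).
= ln(0.0501/0.370)/(0.0501−0.370) = ln(0.1354)/-0.3199 = -1.999/-0.3199 = 6.25 h.

6.25 h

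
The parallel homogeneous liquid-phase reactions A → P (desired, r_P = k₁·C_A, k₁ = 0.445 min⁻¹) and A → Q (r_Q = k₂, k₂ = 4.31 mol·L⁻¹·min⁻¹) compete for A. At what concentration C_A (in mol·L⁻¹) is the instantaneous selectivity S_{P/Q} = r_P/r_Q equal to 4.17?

40.4 mol·L⁻¹

S_{P/Q} = (k₁/k₂)·C_A ⇒ C_A = S·k₂/k₁.
= 4.17×4.31/0.445 = 40.4 mol·L⁻¹.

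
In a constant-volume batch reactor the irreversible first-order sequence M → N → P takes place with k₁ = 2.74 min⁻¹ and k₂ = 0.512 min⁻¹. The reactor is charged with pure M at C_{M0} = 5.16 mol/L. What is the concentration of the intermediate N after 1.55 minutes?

The intermediate concentration in a first-order A→B→C sequence is C_N = k₁C_{M0}(e^(−k₁t) − e^(−k₂t))/(k₂−k₁).
e^(−k₁t) = e^(−2.74×1.55) = e^(−4.247) = 0.01431; e^(−k₂t) = e^(−0.7936) = 0.4522.
C_N = 2.74×5.16/(0.512−2.74) × (0.01431−0.4522) = (-6.346)×(-0.4379) = 2.779 mol/L.

2.78 mol/L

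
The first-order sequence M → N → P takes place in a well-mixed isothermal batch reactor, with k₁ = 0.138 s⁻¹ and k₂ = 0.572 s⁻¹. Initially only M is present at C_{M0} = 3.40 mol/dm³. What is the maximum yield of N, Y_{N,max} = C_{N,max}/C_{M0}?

Evaluating C_N at t_opt = ln(k₂/k₁)/(k₂−k₁) gives C_{N,max}/C_{M0} = (k₁/k₂)^[k₂/(k₂−k₁)].
= (0.138/0.572)^(0.572/(0.572−0.138)) = (0.2413)^(1.318) = 0.1535.

0.154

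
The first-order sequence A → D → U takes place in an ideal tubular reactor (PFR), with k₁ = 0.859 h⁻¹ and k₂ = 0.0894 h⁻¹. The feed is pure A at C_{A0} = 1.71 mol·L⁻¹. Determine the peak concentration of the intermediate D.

1.31 mol·L⁻¹

At the optimum, C_{D,max}/C_{A0} = (k₁/k₂)^[k₂/(k₂−k₁)].
= (0.859/0.0894)^(0.0894/(0.0894−0.859)) = (9.609)^(-0.1162) = 0.7689.
C_{D,max} = 0.7689×1.71 = 1.31 mol·L⁻¹.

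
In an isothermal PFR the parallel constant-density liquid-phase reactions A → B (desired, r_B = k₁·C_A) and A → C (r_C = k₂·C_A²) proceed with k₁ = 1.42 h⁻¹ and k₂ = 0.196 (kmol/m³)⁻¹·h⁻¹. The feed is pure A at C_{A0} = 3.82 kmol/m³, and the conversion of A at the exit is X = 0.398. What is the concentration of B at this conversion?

C_A = C_{A0}(1−X) = 2.300 kmol/m³.
Along a PFR/batch, dC_B/dC_A = −r_B/(r_B+r_C) = −k₁/(k₁+k₂·C_A).
Integrating from C_{A0} to C_A: C_B = (1.42/0.196)·ln[(1.42+0.196·3.82)/(1.42+0.196·2.30)] = 7.245·ln(2.169/1.871) = 1.071 kmol/m³.

1.07 kmol/m³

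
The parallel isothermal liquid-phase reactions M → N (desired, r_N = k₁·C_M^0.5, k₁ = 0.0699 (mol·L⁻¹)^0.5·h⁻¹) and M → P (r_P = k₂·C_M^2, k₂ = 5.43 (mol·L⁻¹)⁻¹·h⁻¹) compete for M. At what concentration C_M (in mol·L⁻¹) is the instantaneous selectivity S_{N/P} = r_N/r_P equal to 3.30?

0.0248 mol·L⁻¹

S_{N/P} = (k₁/k₂)·C_M^-1.5 ⇒ C_M = (S·k₂/k₁)^(1/(-1.5)).
= (3.30×5.43/0.0699)^(-0.6667) = (256.4)^(-0.6667) = 0.0248 mol·L⁻¹.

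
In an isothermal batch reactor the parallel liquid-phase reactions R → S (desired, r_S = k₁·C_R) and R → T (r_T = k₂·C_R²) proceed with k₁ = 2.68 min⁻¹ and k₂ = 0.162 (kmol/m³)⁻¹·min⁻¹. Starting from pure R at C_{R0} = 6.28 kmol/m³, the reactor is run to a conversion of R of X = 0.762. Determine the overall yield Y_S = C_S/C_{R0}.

C_R = C_{R0}(1−X) = 1.495 kmol/m³.
Along a PFR/batch, dC_S/dC_R = −r_S/(r_S+r_T) = −k₁/(k₁+k₂·C_R).
Integrating from C_{R0} to C_R: C_S = (2.68/0.162)·ln[(2.68+0.162·6.28)/(2.68+0.162·1.49)] = 16.54·ln(3.697/2.922) = 3.893 kmol/m³.
Y_S = C_S/C_{R0} = 3.893/6.28 = 0.620.

0.620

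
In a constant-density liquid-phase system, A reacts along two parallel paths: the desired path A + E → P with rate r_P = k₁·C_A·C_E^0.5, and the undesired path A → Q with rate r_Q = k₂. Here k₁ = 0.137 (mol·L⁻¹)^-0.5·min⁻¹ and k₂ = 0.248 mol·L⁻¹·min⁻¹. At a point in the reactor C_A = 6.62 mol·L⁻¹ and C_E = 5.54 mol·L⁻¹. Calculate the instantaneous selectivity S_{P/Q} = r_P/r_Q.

8.61

S_{P/Q} = r_P/r_Q = (k₁·C_A·C_E^0.5)/(k₂) = (k₁/k₂)·C_A·C_E^0.5.
= (0.137×6.620×5.540^0.5) / (0.248) = 2.135/0.2480 = 8.61.
Since the desired path is higher order in A, keeping C_A high (PFR or concentrated feed) favours P.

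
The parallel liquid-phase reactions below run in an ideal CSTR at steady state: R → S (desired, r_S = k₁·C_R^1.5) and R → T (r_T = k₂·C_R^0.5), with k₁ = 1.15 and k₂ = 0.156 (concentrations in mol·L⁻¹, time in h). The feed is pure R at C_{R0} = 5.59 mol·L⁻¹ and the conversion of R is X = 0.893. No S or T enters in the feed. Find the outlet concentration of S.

Exit C_R = C_{R0}(1−X) = 5.59×0.107 = 0.5981 mol·L⁻¹.
Rates in a CSTR are evaluated at the outlet concentration: r_S = 1.15×0.5981^1.5 = 0.5320, r_T = 0.156×0.5981^0.5 = 0.1206.
Fraction of consumed R going to S: r_S/(r_S+r_T) = 0.8151.
C_S = 0.8151·C_{R0}·X = 0.8151×5.59×0.893 = 4.07 mol·L⁻¹.

4.07 mol·L⁻¹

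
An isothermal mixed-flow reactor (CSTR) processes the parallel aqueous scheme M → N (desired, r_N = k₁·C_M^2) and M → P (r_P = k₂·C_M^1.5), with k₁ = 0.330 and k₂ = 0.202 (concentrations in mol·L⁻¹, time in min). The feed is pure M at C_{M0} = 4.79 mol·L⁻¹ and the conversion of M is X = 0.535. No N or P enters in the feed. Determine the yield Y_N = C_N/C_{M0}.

0.379

Exit C_M = C_{M0}(1−X) = 4.79×0.465 = 2.227 mol·L⁻¹.
In a CSTR the entire volume is at exit conditions, so r_N = 0.330×2.227^2 = 1.637 and r_P = 0.202×2.227^1.5 = 0.6715.
Fraction of consumed M going to N: r_N/(r_N+r_P) = 0.7091.
C_N = 0.7091·C_{M0}·X = 0.7091×4.79×0.535 = 1.82 mol·L⁻¹; Y_N = C_N/C_{M0} = 0.379.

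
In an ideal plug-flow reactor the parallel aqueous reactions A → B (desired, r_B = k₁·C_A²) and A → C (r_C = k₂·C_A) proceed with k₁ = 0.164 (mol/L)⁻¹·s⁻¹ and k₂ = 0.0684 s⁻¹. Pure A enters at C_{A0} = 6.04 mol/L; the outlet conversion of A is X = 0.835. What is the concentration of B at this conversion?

4.41 mol/L

C_A = C_{A0}(1−X) = 0.9966 mol/L.
Along a PFR/batch, dC_C/dC_A = −r_C/(r_B+r_C) = −k₂/(k₂+k₁·C_A).
Integrating from C_{A0} to C_A: C_C = (0.0684/0.164)·ln[(0.0684+0.164·6.04)/(0.0684+0.164·0.997)] = 0.4171·ln(1.059/0.2318) = 0.6335 mol/L.
Then C_B = (C_{A0}−C_A) − C_C = 5.043 − 0.6335 = 4.410 mol/L.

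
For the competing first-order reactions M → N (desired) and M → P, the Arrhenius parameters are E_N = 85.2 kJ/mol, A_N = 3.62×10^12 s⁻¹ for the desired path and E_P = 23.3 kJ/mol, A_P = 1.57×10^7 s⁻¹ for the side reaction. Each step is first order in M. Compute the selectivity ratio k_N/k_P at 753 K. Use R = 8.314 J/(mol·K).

k_N/k_P = (A_N/A_P)·exp[−(E_N−E_P)/(RT)] = (A_N/A_P)·exp[(E_P−E_N)/(RT)].
(E_P−E_N)/(RT) = (23.3−85.2)×10³/(8.314×753) = -61900/6260 = -9.887.
k_N/k_P = (3.62×10^12/1.57×10^7)·exp(-9.887) = 2.306×10^5 × 5.081×10^-5 = 11.7.
Since E_N > E_P, raising the temperature improves selectivity toward N.

11.7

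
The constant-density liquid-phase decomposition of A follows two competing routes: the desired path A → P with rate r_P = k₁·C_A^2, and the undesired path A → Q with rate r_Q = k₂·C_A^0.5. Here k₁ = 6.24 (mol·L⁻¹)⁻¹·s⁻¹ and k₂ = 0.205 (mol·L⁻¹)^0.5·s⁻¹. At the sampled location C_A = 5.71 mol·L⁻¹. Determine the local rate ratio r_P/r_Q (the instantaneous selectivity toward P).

S_{P/Q} = r_P/r_Q = (k₁·C_A^2)/(k₂·C_A^0.5) = (k₁/k₂)·C_A^1.5.
= (6.24×5.710^2) / (0.205×5.710^0.5) = 203.4/0.4899 = 415.
Since the desired path is higher order in A, keeping C_A high (PFR or concentrated feed) favours P.

415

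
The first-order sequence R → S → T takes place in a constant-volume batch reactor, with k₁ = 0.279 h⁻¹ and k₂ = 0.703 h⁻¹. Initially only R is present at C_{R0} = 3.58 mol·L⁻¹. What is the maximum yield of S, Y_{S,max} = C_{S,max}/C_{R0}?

For a first-order series the maximum intermediate yield is C_{S,max}/C_{R0} = (k₁/k₂)^[k₂/(k₂−k₁)].
= (0.279/0.703)^(0.703/(0.703−0.279)) = (0.3969)^(1.658) = 0.2160.

0.216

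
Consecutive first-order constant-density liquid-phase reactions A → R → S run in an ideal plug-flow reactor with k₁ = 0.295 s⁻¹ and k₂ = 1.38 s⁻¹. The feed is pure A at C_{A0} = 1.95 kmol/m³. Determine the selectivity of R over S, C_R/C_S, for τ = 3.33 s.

For first-order series with pure A initially, C_R(τ) = k₁C_{A0}/(k₂−k₁)·(e^(−k₁τ) − e^(−k₂τ)).
e^(−k₁τ) = e^(−0.295×3.33) = e^(−0.9823) = 0.3744; e^(−k₂τ) = e^(−4.595) = 0.01010.
C_R = 0.295×1.95/(1.38−0.295) × (0.3744−0.01010) = 0.5302×0.3643 = 0.1932 kmol/m³.
C_A = C_{A0}e^(−k₁τ) = 0.7301 kmol/m³, so C_S = C_{A0}−C_A−C_R = 1.027 kmol/m³; C_R/C_S = 0.188.

0.188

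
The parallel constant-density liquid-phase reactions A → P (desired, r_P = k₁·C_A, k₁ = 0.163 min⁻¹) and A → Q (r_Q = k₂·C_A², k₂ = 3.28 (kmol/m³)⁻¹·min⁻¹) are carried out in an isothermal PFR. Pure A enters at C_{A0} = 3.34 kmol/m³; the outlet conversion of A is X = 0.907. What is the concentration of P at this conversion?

0.111 kmol/m³

C_A = C_{A0}(1−X) = 0.3106 kmol/m³.
Along a PFR/batch, dC_P/dC_A = −r_P/(r_P+r_Q) = −k₁/(k₁+k₂·C_A).
Integrating from C_{A0} to C_A: C_P = (0.163/3.28)·ln[(0.163+3.28·3.34)/(0.163+3.28·0.311)] = 0.04970·ln(11.12/1.182) = 0.1114 kmol/m³.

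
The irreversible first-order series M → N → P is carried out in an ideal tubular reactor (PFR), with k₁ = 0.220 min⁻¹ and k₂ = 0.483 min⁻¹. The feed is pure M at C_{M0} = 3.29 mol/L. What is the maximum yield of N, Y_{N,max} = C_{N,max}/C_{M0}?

At the optimum, C_{N,max}/C_{M0} = (k₁/k₂)^[k₂/(k₂−k₁)].
= (0.220/0.483)^(0.483/(0.483−0.220)) = (0.4555)^(1.837) = 0.2359.

0.236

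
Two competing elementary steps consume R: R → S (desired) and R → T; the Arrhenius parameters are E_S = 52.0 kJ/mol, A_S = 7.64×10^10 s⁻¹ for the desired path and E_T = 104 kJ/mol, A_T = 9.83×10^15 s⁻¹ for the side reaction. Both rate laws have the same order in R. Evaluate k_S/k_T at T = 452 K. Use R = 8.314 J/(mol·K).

7.94

With equal orders, S_{S/T} = k_S/k_T = (A_S/A_T)·exp[(E_T−E_S)/(RT)].
(E_T−E_S)/(RT) = (104−52.0)×10³/(8.314×452) = 52000/3758 = 13.84.
k_S/k_T = (7.64×10^10/9.83×10^15)·exp(13.84) = 7.772×10^-6 × 1.022×10^6 = 7.94.
Since E_S < E_T, lowering the temperature improves selectivity toward S.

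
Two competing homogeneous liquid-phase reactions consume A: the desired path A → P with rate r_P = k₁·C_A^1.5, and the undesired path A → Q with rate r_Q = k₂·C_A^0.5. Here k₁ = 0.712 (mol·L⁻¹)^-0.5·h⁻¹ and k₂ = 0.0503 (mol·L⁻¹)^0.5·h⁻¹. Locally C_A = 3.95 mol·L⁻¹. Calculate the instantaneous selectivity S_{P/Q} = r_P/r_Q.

55.9

S_{P/Q} = r_P/r_Q = (k₁·C_A^1.5)/(k₂·C_A^0.5) = (k₁/k₂)·C_A.
= (0.712×3.950^1.5) / (0.0503×3.950^0.5) = 5.590/0.09997 = 55.9.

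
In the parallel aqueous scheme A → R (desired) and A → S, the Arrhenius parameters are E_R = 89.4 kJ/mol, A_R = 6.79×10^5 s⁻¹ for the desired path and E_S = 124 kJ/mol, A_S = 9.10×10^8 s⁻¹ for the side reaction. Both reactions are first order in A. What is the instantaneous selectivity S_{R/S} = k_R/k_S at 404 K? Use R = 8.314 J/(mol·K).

22.2

Since both paths have the same order in A, the concentration cancels and S_{R/S} = k_R/k_S = (A_R/A_S)·exp[(E_S−E_R)/(RT)].
(E_S−E_R)/(RT) = (124−89.4)×10³/(8.314×404) = 34600/3359 = 10.30.
k_R/k_S = (6.79×10^5/9.10×10^8)·exp(10.30) = 7.462×10^-4 × 29766 = 22.2.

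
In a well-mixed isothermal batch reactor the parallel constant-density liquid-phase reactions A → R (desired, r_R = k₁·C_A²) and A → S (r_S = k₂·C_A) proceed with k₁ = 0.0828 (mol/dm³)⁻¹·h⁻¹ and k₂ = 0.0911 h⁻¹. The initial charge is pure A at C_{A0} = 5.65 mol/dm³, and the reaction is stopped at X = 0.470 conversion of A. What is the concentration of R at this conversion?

C_A = C_{A0}(1−X) = 2.995 mol/dm³.
Along a PFR/batch, dC_S/dC_A = −r_S/(r_R+r_S) = −k₂/(k₂+k₁·C_A).
Integrating from C_{A0} to C_A: C_S = (0.0911/0.0828)·ln[(0.0911+0.0828·5.65)/(0.0911+0.0828·2.99)] = 1.100·ln(0.5589/0.3390) = 0.5500 mol/dm³.
Then C_R = (C_{A0}−C_A) − C_S = 2.655 − 0.5500 = 2.106 mol/dm³.

2.11 mol/dm³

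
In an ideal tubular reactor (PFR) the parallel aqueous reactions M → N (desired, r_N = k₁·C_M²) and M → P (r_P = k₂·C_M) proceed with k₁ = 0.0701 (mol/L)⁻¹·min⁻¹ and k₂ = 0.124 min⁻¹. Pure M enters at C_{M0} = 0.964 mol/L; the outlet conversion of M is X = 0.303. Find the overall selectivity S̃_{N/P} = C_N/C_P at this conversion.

C_M = C_{M0}(1−X) = 0.6719 mol/L.
Along a PFR/batch, dC_P/dC_M = −r_P/(r_N+r_P) = −k₂/(k₂+k₁·C_M).
Integrating from C_{M0} to C_M: C_P = (0.124/0.0701)·ln[(0.124+0.0701·0.964)/(0.124+0.0701·0.672)] = 1.769·ln(0.1916/0.1711) = 0.1999 mol/L.
Then C_N = (C_{M0}−C_M) − C_P = 0.2921 − 0.1999 = 0.09215 mol/L.
S̃_{N/P} = C_N/C_P = 0.09215/0.1999 = 0.461.

0.461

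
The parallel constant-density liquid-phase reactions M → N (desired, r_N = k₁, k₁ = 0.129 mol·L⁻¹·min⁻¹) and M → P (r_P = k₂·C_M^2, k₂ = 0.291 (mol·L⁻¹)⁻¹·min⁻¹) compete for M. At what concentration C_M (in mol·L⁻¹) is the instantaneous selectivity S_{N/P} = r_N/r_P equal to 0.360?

1.11 mol·L⁻¹

S_{N/P} = (k₁/k₂)·C_M^-2 ⇒ C_M = (S·k₂/k₁)^(-0.5).
= (0.360×0.291/0.129)^(-0.5) = (0.8121)^(-0.5) = 1.11 mol·L⁻¹.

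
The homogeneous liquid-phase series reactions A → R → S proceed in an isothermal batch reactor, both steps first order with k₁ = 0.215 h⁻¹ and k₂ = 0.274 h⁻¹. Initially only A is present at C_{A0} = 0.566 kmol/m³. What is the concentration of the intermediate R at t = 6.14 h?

The intermediate concentration in a first-order A→B→C sequence is C_R = k₁C_{A0}(e^(−k₁t) − e^(−k₂t))/(k₂−k₁).
e^(−k₁t) = e^(−0.215×6.14) = e^(−1.320) = 0.2671; e^(−k₂t) = e^(−1.682) = 0.1859.
C_R = 0.215×0.566/(0.274−0.215) × (0.2671−0.1859) = 2.063×0.08117 = 0.1674 kmol/m³.

0.167 kmol/m³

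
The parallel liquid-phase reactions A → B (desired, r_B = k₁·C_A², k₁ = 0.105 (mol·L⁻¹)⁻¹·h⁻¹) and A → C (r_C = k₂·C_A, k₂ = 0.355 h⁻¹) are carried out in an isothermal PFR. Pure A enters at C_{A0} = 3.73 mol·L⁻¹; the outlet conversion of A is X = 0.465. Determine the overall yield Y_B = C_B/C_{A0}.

C_A = C_{A0}(1−X) = 1.996 mol·L⁻¹.
Along a PFR/batch, dC_C/dC_A = −r_C/(r_B+r_C) = −k₂/(k₂+k₁·C_A).
Integrating from C_{A0} to C_A: C_C = (0.355/0.105)·ln[(0.355+0.105·3.73)/(0.355+0.105·2.00)] = 3.381·ln(0.7467/0.5645) = 0.9453 mol·L⁻¹.
Then C_B = (C_{A0}−C_A) − C_C = 1.734 − 0.9453 = 0.7891 mol·L⁻¹.
Y_B = C_B/C_{A0} = 0.7891/3.73 = 0.212.

0.212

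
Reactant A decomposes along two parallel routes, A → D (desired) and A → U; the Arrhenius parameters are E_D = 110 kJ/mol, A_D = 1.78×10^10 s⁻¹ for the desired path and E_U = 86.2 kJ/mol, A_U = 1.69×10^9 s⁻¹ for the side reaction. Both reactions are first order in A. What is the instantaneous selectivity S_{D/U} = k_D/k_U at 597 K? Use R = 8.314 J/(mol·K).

0.0871

k_D/k_U = (A_D/A_U)·exp[−(E_D−E_U)/(RT)] = (A_D/A_U)·exp[(E_U−E_D)/(RT)].
(E_U−E_D)/(RT) = (86.2−110)×10³/(8.314×597) = -23800/4963 = -4.795.
k_D/k_U = (1.78×10^10/1.69×10^9)·exp(-4.795) = 10.53 × 0.008271 = 0.0871.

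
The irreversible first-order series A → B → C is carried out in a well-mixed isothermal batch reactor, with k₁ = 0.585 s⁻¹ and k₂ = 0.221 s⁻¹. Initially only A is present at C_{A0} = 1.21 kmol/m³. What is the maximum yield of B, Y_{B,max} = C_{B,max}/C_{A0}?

0.554

Evaluating C_B at t_opt = ln(k₂/k₁)/(k₂−k₁) gives C_{B,max}/C_{A0} = (k₁/k₂)^[k₂/(k₂−k₁)].
= (0.585/0.221)^(0.221/(0.221−0.585)) = (2.647)^(-0.6071) = 0.5538.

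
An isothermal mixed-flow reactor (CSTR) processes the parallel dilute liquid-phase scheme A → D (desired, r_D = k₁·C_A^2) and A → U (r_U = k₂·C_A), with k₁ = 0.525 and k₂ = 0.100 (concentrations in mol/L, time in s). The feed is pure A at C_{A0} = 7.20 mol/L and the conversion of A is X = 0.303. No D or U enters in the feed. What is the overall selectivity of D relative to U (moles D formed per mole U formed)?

Exit C_A = C_{A0}(1−X) = 7.20×0.697 = 5.018 mol/L.
In a CSTR the entire volume is at exit conditions, so r_D = 0.525×5.018^2 = 13.22 and r_U = 0.100×5.018 = 0.5018.
Overall selectivity = C_D/C_U = r_Dτ/(r_Uτ) = r_D/r_U = 26.3.

26.3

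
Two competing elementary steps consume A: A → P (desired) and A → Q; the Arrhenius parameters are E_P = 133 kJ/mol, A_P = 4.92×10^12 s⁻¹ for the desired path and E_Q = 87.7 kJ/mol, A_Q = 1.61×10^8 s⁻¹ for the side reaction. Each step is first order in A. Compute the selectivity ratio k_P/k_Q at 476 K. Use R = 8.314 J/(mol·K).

k_P/k_Q = (A_P/A_Q)·exp[−(E_P−E_Q)/(RT)] = (A_P/A_Q)·exp[(E_Q−E_P)/(RT)].
(E_Q−E_P)/(RT) = (87.7−133)×10³/(8.314×476) = -45300/3957 = -11.45.
k_P/k_Q = (4.92×10^12/1.61×10^8)·exp(-11.45) = 30559 × 1.068×10^-5 = 0.327.

0.327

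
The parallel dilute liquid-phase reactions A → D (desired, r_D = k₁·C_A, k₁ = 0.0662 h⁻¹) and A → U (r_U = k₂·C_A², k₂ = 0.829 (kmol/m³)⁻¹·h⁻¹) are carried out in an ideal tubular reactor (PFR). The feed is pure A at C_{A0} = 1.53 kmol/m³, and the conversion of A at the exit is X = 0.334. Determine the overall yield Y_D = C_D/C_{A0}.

0.0199

C_A = C_{A0}(1−X) = 1.019 kmol/m³.
Along a PFR/batch, dC_D/dC_A = −r_D/(r_D+r_U) = −k₁/(k₁+k₂·C_A).
Integrating from C_{A0} to C_A: C_D = (0.0662/0.829)·ln[(0.0662+0.829·1.53)/(0.0662+0.829·1.02)] = 0.07986·ln(1.335/0.9109) = 0.03050 kmol/m³.
Y_D = C_D/C_{A0} = 0.03050/1.53 = 0.0199.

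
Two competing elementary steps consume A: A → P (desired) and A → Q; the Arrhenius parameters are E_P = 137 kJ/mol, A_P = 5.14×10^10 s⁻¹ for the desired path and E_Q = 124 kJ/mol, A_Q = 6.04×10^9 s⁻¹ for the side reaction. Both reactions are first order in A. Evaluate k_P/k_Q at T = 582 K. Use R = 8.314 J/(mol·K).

0.580

With equal orders, S_{P/Q} = k_P/k_Q = (A_P/A_Q)·exp[(E_Q−E_P)/(RT)].
(E_Q−E_P)/(RT) = (124−137)×10³/(8.314×582) = -13000/4839 = -2.687.
k_P/k_Q = (5.14×10^10/6.04×10^9)·exp(-2.687) = 8.510 × 0.06811 = 0.580.
Since E_P > E_Q, raising the temperature improves selectivity toward P.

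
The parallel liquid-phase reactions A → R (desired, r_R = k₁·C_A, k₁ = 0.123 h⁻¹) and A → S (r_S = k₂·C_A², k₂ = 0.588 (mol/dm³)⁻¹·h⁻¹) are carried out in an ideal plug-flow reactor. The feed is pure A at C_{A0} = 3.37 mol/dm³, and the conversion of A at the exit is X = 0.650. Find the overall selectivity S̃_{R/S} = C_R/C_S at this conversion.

0.0994

C_A = C_{A0}(1−X) = 1.179 mol/dm³.
Along a PFR/batch, dC_R/dC_A = −r_R/(r_R+r_S) = −k₁/(k₁+k₂·C_A).
Integrating from C_{A0} to C_A: C_R = (0.123/0.588)·ln[(0.123+0.588·3.37)/(0.123+0.588·1.18)] = 0.2092·ln(2.105/0.8165) = 0.1981 mol/dm³.
C_S = (C_{A0}−C_A)−C_R = 1.992 mol/dm³; S̃_{R/S} = 0.1981/1.992 = 0.0994.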